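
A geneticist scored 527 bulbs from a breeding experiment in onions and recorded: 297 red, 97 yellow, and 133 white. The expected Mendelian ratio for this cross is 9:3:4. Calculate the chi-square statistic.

0.046

Under the 9:3:4 hypothesis (Σ ratio = 16, N = 527):
  red: 527 × 9/16 = 296.4375
  yellow: 527 × 3/16 = 98.8125
  white: 527 × 4/16 = 131.75
χ² = Σ (O − E)² / E
  red: (297 − 296.4375)² / 296.4375 = 0.0011
  yellow: (97 − 98.8125)² / 98.8125 = 0.0332
  white: (133 − 131.75)² / 131.75 = 0.0119
χ² = 0.0011 + 0.0332 + 0.0119 = 0.0462 ≈ 0.046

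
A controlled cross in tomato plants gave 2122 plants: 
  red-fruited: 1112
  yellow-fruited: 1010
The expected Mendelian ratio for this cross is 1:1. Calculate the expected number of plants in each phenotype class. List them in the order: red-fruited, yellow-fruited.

Under the 1:1 hypothesis (Σ ratio = 2, N = 2122):
  red-fruited: 2122 × 1/2 = 1061
  yellow-fruited: 2122 × 1/2 = 1061

1061, 1061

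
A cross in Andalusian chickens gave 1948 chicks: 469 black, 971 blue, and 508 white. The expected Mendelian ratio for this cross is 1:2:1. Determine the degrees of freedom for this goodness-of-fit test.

2

A goodness-of-fit test with 3 phenotype classes has df = 3 − 1 = 2.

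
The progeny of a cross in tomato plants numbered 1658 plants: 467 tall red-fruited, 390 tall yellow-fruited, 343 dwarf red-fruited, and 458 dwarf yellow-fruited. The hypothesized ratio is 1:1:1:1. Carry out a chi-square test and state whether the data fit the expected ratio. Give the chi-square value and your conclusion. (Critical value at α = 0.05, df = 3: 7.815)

24.996; not consistent

Total ratio parts = 4. Expected numbers out of 1658:
  tall red-fruited: 1658 × 1/4 = 414.5
  tall yellow-fruited: 1658 × 1/4 = 414.5
  dwarf red-fruited: 1658 × 1/4 = 414.5
  dwarf yellow-fruited: 1658 × 1/4 = 414.5
χ² = Σ (O − E)² / E
  tall red-fruited: (467 − 414.5)² / 414.5 = 6.6496
  tall yellow-fruited: (390 − 414.5)² / 414.5 = 1.4481
  dwarf red-fruited: (343 − 414.5)² / 414.5 = 12.3335
  dwarf yellow-fruited: (458 − 414.5)² / 414.5 = 4.5651
χ² = 6.6496 + 1.4481 + 12.3335 + 4.5651 = 24.9963 ≈ 24.996
Degrees of freedom = 4 − 1 = 3; critical value at α = 0.05 is 7.815.
Since 24.996 > 7.815, we reject the null hypothesis — the data do not fit the 1:1:1:1 ratio.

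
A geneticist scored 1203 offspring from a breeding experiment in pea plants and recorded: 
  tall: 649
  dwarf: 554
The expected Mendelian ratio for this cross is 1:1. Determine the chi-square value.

Expected counts for N = 1203 under a 1:1 ratio (total parts = 2):
  tall: 1203 × 1/2 = 601.5
  dwarf: 1203 × 1/2 = 601.5
χ² = Σ (O − E)² / E
  tall: (649 − 601.5)² / 601.5 = 3.7510
  dwarf: (554 − 601.5)² / 601.5 = 3.7510
χ² = 3.7510 + 3.7510 = 7.502

7.502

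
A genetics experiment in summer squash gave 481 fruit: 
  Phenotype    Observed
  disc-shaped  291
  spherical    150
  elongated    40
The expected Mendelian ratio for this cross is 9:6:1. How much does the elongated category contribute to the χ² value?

3.285

Total ratio parts = 16. Expected numbers out of 481:
  disc-shaped: 481 × 9/16 = 270.5625
  spherical: 481 × 6/16 = 180.375
  elongated: 481 × 1/16 = 30.0625
Contribution of elongated: (40 − 30.0625)² / 30.0625 = 3.2850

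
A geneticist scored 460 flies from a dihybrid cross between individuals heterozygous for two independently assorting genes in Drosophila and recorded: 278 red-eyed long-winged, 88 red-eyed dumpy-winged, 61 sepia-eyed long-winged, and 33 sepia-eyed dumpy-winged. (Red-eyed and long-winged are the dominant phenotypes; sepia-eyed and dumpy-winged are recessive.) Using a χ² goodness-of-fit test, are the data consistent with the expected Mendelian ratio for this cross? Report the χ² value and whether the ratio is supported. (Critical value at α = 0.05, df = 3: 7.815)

A dihybrid F₂ with independent assortment and complete dominance at both loci gives a 9:3:3:1 phenotypic ratio.
Under the 9:3:3:1 hypothesis (Σ ratio = 16, N = 460):
  red-eyed long-winged: 460 × 9/16 = 258.75
  red-eyed dumpy-winged: 460 × 3/16 = 86.25
  sepia-eyed long-winged: 460 × 3/16 = 86.25
  sepia-eyed dumpy-winged: 460 × 1/16 = 28.75
χ² = Σ (O − E)² / E
  red-eyed long-winged: (278 − 258.75)² / 258.75 = 1.4321
  red-eyed dumpy-winged: (88 − 86.25)² / 86.25 = 0.0355
  sepia-eyed long-winged: (61 − 86.25)² / 86.25 = 7.3920
  sepia-eyed dumpy-winged: (33 − 28.75)² / 28.75 = 0.6283
χ² = 1.4321 + 0.0355 + 7.3920 + 0.6283 = 9.4879 ≈ 9.488
Degrees of freedom = 4 − 1 = 3; critical value at α = 0.05 is 7.815.
Since 9.488 > 7.815, we reject the null hypothesis — the data do not fit the 9:3:3:1 ratio.

9.488; not consistent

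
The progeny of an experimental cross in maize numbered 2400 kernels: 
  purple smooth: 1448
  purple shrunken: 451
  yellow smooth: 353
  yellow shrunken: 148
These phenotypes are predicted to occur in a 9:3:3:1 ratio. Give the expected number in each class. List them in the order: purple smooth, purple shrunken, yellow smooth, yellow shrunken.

Expected counts for N = 2400 under a 9:3:3:1 ratio (total parts = 16):
  purple smooth: 2400 × 9/16 = 1350
  purple shrunken: 2400 × 3/16 = 450
  yellow smooth: 2400 × 3/16 = 450
  yellow shrunken: 2400 × 1/16 = 150

1350, 450, 450, 150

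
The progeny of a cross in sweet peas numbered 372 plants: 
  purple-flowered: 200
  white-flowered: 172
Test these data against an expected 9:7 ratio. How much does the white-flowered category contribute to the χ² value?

0.526

Under the 9:7 hypothesis (Σ ratio = 16, N = 372):
  purple-flowered: 372 × 9/16 = 209.25
  white-flowered: 372 × 7/16 = 162.75
Contribution of white-flowered: (172 − 162.75)² / 162.75 = 0.5257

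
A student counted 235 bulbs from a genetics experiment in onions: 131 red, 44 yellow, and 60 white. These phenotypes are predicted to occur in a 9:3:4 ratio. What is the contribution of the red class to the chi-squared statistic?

The 9:3:4 ratio has 16 parts, so with N = 235 the expected counts are:
  red: 235 × 9/16 = 132.1875
  yellow: 235 × 3/16 = 44.0625
  white: 235 × 4/16 = 58.75
Contribution of red: (131 − 132.1875)² / 132.1875 = 0.0107

0.011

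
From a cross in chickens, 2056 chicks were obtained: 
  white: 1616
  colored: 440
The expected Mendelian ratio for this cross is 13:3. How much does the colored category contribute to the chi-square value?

The 13:3 ratio has 16 parts, so with N = 2056 the expected counts are:
  white: 2056 × 13/16 = 1670.5
  colored: 2056 × 3/16 = 385.5
Contribution of colored: (440 − 385.5)² / 385.5 = 7.7049

7.705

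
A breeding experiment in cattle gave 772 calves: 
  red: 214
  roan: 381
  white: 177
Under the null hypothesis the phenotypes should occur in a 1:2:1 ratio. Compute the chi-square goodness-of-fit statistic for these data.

3.676

Expected counts for N = 772 under a 1:2:1 ratio (total parts = 4):
  red: 772 × 1/4 = 193
  roan: 772 × 2/4 = 386
  white: 772 × 1/4 = 193
χ² = Σ (O − E)² / E
  red: (214 − 193)² / 193 = 2.2850
  roan: (381 − 386)² / 386 = 0.0648
  white: (177 − 193)² / 193 = 1.3264
χ² = 2.2850 + 0.0648 + 1.3264 = 3.6762 ≈ 3.676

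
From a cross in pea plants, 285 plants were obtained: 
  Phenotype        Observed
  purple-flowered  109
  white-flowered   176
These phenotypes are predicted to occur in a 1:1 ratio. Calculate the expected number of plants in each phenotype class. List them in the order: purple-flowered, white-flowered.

The 1:1 ratio has 2 parts, so with N = 285 the expected counts are:
  purple-flowered: 285 × 1/2 = 142.5
  white-flowered: 285 × 1/2 = 142.5

142.5, 142.5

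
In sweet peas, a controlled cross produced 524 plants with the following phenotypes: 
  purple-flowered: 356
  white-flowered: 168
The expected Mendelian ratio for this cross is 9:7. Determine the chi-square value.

Under the 9:7 hypothesis (Σ ratio = 16, N = 524):
  purple-flowered: 524 × 9/16 = 294.75
  white-flowered: 524 × 7/16 = 229.25
χ² = Σ (O − E)² / E
  purple-flowered: (356 − 294.75)² / 294.75 = 12.7279
  white-flowered: (168 − 229.25)² / 229.25 = 16.3645
χ² = 12.7279 + 16.3645 = 29.0924 ≈ 29.092

29.092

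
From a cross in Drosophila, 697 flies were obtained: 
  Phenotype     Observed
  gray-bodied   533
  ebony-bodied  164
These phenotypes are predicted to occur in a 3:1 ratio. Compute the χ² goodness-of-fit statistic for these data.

0.804

Expected counts for N = 697 under a 3:1 ratio (total parts = 4):
  gray-bodied: 697 × 3/4 = 522.75
  ebony-bodied: 697 × 1/4 = 174.25
χ² = Σ (O − E)² / E
  gray-bodied: (533 − 522.75)² / 522.75 = 0.2010
  ebony-bodied: (164 − 174.25)² / 174.25 = 0.6029
χ² = 0.2010 + 0.6029 = 0.8039 ≈ 0.804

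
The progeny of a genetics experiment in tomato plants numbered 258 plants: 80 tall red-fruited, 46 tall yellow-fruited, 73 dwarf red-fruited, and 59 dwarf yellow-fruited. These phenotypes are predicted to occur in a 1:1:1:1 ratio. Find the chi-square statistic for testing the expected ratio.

Expected counts for N = 258 under a 1:1:1:1 ratio (total parts = 4):
  tall red-fruited: 258 × 1/4 = 64.5
  tall yellow-fruited: 258 × 1/4 = 64.5
  dwarf red-fruited: 258 × 1/4 = 64.5
  dwarf yellow-fruited: 258 × 1/4 = 64.5
χ² = Σ (O − E)² / E
  tall red-fruited: (80 − 64.5)² / 64.5 = 3.7248
  tall yellow-fruited: (46 − 64.5)² / 64.5 = 5.3062
  dwarf red-fruited: (73 − 64.5)² / 64.5 = 1.1202
  dwarf yellow-fruited: (59 − 64.5)² / 64.5 = 0.4690
χ² = 3.7248 + 5.3062 + 1.1202 + 0.4690 = 10.6202 ≈ 10.620

10.620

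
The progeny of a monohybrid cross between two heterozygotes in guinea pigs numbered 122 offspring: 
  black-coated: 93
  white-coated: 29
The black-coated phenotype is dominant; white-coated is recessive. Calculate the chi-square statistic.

For a monohybrid cross between heterozygotes with complete dominance, the expected phenotypic ratio is 3:1.
Total ratio parts = 4. Expected numbers out of 122:
  black-coated: 122 × 3/4 = 91.5
  white-coated: 122 × 1/4 = 30.5
χ² = Σ (O − E)² / E
  black-coated: (93 − 91.5)² / 91.5 = 0.0246
  white-coated: (29 − 30.5)² / 30.5 = 0.0738
χ² = 0.0246 + 0.0738 = 0.0984 ≈ 0.098

0.098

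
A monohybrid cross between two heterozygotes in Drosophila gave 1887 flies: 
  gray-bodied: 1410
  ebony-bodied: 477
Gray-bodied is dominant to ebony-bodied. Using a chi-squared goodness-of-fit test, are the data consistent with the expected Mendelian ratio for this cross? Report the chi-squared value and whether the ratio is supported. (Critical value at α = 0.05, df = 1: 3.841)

0.078; consistent

For a monohybrid cross between heterozygotes with complete dominance, the expected phenotypic ratio is 3:1.
Under the 3:1 hypothesis (Σ ratio = 4, N = 1887):
  gray-bodied: 1887 × 3/4 = 1415.25
  ebony-bodied: 1887 × 1/4 = 471.75
χ² = Σ (O − E)² / E
  gray-bodied: (1410 − 1415.25)² / 1415.25 = 0.0195
  ebony-bodied: (477 − 471.75)² / 471.75 = 0.0584
χ² = 0.0195 + 0.0584 = 0.0779 ≈ 0.078
Degrees of freedom = 2 − 1 = 1; critical value at α = 0.05 is 3.841.
Since 0.078 < 3.841, we fail to reject the null hypothesis — the data are consistent with the 3:1 ratio.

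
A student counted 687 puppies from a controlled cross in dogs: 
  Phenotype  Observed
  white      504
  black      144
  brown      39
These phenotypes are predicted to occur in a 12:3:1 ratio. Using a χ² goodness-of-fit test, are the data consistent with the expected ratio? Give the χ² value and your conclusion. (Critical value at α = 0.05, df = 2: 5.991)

The 12:3:1 ratio has 16 parts, so with N = 687 the expected counts are:
  white: 687 × 12/16 = 515.25
  black: 687 × 3/16 = 128.8125
  brown: 687 × 1/16 = 42.9375
χ² = Σ (O − E)² / E
  white: (504 − 515.25)² / 515.25 = 0.2456
  black: (144 − 128.8125)² / 128.8125 = 1.7907
  brown: (39 − 42.9375)² / 42.9375 = 0.3611
χ² = 0.2456 + 1.7907 + 0.3611 = 2.3974 ≈ 2.397
Degrees of freedom = 3 − 1 = 2; critical value at α = 0.05 is 5.991.
Since 2.397 < 5.991, we fail to reject the null hypothesis — the data are consistent with the 12:3:1 ratio.

2.397; consistent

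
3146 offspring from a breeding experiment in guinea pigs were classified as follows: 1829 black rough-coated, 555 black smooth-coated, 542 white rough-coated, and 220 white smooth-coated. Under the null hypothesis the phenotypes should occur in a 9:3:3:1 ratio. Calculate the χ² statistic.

10.719

Under the 9:3:3:1 hypothesis (Σ ratio = 16, N = 3146):
  black rough-coated: 3146 × 9/16 = 1769.625
  black smooth-coated: 3146 × 3/16 = 589.875
  white rough-coated: 3146 × 3/16 = 589.875
  white smooth-coated: 3146 × 1/16 = 196.625
χ² = Σ (O − E)² / E
  black rough-coated: (1829 − 1769.625)² / 1769.625 = 1.9922
  black smooth-coated: (555 − 589.875)² / 589.875 = 2.0619
  white rough-coated: (542 − 589.875)² / 589.875 = 3.8856
  white smooth-coated: (220 − 196.625)² / 196.625 = 2.7788
χ² = 1.9922 + 2.0619 + 3.8856 + 2.7788 = 10.7185 ≈ 10.719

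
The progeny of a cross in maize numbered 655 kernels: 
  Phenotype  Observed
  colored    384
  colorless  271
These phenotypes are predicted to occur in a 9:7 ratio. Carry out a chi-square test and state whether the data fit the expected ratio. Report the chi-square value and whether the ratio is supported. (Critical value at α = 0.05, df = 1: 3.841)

1.503; consistent

The 9:7 ratio has 16 parts, so with N = 655 the expected counts are:
  colored: 655 × 9/16 = 368.4375
  colorless: 655 × 7/16 = 286.5625
χ² = Σ (O − E)² / E
  colored: (384 − 368.4375)² / 368.4375 = 0.6573
  colorless: (271 − 286.5625)² / 286.5625 = 0.8452
χ² = 0.6573 + 0.8452 = 1.5025 ≈ 1.503
Degrees of freedom = 2 − 1 = 1; critical value at α = 0.05 is 3.841.
Since 1.503 < 3.841, we fail to reject the null hypothesis — the data are consistent with the 9:7 ratio.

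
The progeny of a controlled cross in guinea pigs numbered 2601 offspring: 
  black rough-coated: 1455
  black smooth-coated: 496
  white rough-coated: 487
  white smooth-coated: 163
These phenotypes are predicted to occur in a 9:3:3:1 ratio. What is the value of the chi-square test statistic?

0.188

Under the 9:3:3:1 hypothesis (Σ ratio = 16, N = 2601):
  black rough-coated: 2601 × 9/16 = 1463.0625
  black smooth-coated: 2601 × 3/16 = 487.6875
  white rough-coated: 2601 × 3/16 = 487.6875
  white smooth-coated: 2601 × 1/16 = 162.5625
χ² = Σ (O − E)² / E
  black rough-coated: (1455 − 1463.0625)² / 1463.0625 = 0.0444
  black smooth-coated: (496 − 487.6875)² / 487.6875 = 0.1417
  white rough-coated: (487 − 487.6875)² / 487.6875 = 0.0010
  white smooth-coated: (163 − 162.5625)² / 162.5625 = 0.0012
χ² = 0.0444 + 0.1417 + 0.0010 + 0.0012 = 0.1883 ≈ 0.188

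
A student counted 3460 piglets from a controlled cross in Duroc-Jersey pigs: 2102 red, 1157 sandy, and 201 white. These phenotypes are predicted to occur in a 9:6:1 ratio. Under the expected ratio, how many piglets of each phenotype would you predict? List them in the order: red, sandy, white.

1946.25, 1297.5, 216.25

Total ratio parts = 16. Expected numbers out of 3460:
  red: 3460 × 9/16 = 1946.25
  sandy: 3460 × 6/16 = 1297.5
  white: 3460 × 1/16 = 216.25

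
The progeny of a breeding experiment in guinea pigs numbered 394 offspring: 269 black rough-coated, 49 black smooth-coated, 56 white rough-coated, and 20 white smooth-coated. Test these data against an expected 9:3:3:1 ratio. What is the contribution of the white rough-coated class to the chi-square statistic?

The 9:3:3:1 ratio has 16 parts, so with N = 394 the expected counts are:
  black rough-coated: 394 × 9/16 = 221.625
  black smooth-coated: 394 × 3/16 = 73.875
  white rough-coated: 394 × 3/16 = 73.875
  white smooth-coated: 394 × 1/16 = 24.625
Contribution of white rough-coated: (56 − 73.875)² / 73.875 = 4.3251

4.325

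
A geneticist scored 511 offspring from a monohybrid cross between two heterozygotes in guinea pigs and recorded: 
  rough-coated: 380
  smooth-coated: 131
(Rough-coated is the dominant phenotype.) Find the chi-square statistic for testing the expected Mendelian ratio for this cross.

For a monohybrid cross between heterozygotes with complete dominance, the expected phenotypic ratio is 3:1.
The 3:1 ratio has 4 parts, so with N = 511 the expected counts are:
  rough-coated: 511 × 3/4 = 383.25
  smooth-coated: 511 × 1/4 = 127.75
χ² = Σ (O − E)² / E
  rough-coated: (380 − 383.25)² / 383.25 = 0.0276
  smooth-coated: (131 − 127.75)² / 127.75 = 0.0827
χ² = 0.0276 + 0.0827 = 0.1103 ≈ 0.110

0.110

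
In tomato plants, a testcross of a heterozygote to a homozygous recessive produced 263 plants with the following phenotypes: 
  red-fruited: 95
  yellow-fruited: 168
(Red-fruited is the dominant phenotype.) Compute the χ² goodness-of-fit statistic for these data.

20.262

A testcross of a heterozygote (Aa × aa) gives a 1:1 phenotypic ratio.
Under the 1:1 hypothesis (Σ ratio = 2, N = 263):
  red-fruited: 263 × 1/2 = 131.5
  yellow-fruited: 263 × 1/2 = 131.5
χ² = Σ (O − E)² / E
  red-fruited: (95 − 131.5)² / 131.5 = 10.1312
  yellow-fruited: (168 − 131.5)² / 131.5 = 10.1312
χ² = 10.1312 + 10.1312 = 20.2624 ≈ 20.262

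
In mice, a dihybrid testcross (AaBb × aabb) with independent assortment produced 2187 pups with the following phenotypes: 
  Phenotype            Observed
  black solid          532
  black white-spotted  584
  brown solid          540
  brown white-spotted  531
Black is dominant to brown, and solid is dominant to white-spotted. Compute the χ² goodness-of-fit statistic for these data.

3.473

A dihybrid testcross with independent assortment gives a 1:1:1:1 ratio.
Total ratio parts = 4. Expected numbers out of 2187:
  black solid: 2187 × 1/4 = 546.75
  black white-spotted: 2187 × 1/4 = 546.75
  brown solid: 2187 × 1/4 = 546.75
  brown white-spotted: 2187 × 1/4 = 546.75
χ² = Σ (O − E)² / E
  black solid: (532 − 546.75)² / 546.75 = 0.3979
  black white-spotted: (584 − 546.75)² / 546.75 = 2.5378
  brown solid: (540 − 546.75)² / 546.75 = 0.0833
  brown white-spotted: (531 − 546.75)² / 546.75 = 0.4537
χ² = 0.3979 + 2.5378 + 0.0833 + 0.4537 = 3.4727 ≈ 3.473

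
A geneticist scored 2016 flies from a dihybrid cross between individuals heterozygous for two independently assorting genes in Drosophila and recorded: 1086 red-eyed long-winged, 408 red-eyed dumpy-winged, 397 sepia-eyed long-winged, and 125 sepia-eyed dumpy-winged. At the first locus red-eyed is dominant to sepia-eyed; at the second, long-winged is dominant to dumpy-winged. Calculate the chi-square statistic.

A dihybrid F₂ with independent assortment and complete dominance at both loci gives a 9:3:3:1 phenotypic ratio.
Expected counts for N = 2016 under a 9:3:3:1 ratio (total parts = 16):
  red-eyed long-winged: 2016 × 9/16 = 1134
  red-eyed dumpy-winged: 2016 × 3/16 = 378
  sepia-eyed long-winged: 2016 × 3/16 = 378
  sepia-eyed dumpy-winged: 2016 × 1/16 = 126
χ² = Σ (O − E)² / E
  red-eyed long-winged: (1086 − 1134)² / 1134 = 2.0317
  red-eyed dumpy-winged: (408 − 378)² / 378 = 2.3810
  sepia-eyed long-winged: (397 − 378)² / 378 = 0.9550
  sepia-eyed dumpy-winged: (125 − 126)² / 126 = 0.0079
χ² = 2.0317 + 2.3810 + 0.9550 + 0.0079 = 5.3756 ≈ 5.376

5.376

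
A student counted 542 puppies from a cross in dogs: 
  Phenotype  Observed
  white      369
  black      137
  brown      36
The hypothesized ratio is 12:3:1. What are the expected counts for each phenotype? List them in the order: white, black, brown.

Under the 12:3:1 hypothesis (Σ ratio = 16, N = 542):
  white: 542 × 12/16 = 406.5
  black: 542 × 3/16 = 101.625
  brown: 542 × 1/16 = 33.875

406.5, 101.625, 33.875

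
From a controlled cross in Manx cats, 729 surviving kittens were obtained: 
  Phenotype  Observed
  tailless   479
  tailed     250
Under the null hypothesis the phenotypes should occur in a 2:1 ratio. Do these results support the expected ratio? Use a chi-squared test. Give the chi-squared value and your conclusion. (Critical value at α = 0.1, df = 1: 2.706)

Total ratio parts = 3. Expected numbers out of 729:
  tailless: 729 × 2/3 = 486
  tailed: 729 × 1/3 = 243
χ² = Σ (O − E)² / E
  tailless: (479 − 486)² / 486 = 0.1008
  tailed: (250 − 243)² / 243 = 0.2016
χ² = 0.1008 + 0.2016 = 0.3024 ≈ 0.302
Degrees of freedom = 2 − 1 = 1; critical value at α = 0.1 is 2.706.
Since 0.302 < 2.706, we fail to reject the null hypothesis — the data are consistent with the 2:1 ratio.

0.302; consistent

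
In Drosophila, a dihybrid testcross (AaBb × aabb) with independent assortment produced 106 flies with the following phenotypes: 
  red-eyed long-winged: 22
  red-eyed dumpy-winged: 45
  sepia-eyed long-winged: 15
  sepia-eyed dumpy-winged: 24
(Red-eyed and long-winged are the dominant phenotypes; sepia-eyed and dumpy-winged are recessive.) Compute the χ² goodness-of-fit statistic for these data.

18.906

A dihybrid testcross with independent assortment gives a 1:1:1:1 ratio.
The 1:1:1:1 ratio has 4 parts, so with N = 106 the expected counts are:
  red-eyed long-winged: 106 × 1/4 = 26.5
  red-eyed dumpy-winged: 106 × 1/4 = 26.5
  sepia-eyed long-winged: 106 × 1/4 = 26.5
  sepia-eyed dumpy-winged: 106 × 1/4 = 26.5
χ² = Σ (O − E)² / E
  red-eyed long-winged: (22 − 26.5)² / 26.5 = 0.7642
  red-eyed dumpy-winged: (45 − 26.5)² / 26.5 = 12.9151
  sepia-eyed long-winged: (15 − 26.5)² / 26.5 = 4.9906
  sepia-eyed dumpy-winged: (24 − 26.5)² / 26.5 = 0.2358
χ² = 0.7642 + 12.9151 + 4.9906 + 0.2358 = 18.9057 ≈ 18.906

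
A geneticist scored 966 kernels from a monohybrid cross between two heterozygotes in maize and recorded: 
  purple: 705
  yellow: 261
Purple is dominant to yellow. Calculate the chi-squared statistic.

2.099

For a monohybrid cross between heterozygotes with complete dominance, the expected phenotypic ratio is 3:1.
Total ratio parts = 4. Expected numbers out of 966:
  purple: 966 × 3/4 = 724.5
  yellow: 966 × 1/4 = 241.5
χ² = Σ (O − E)² / E
  purple: (705 − 724.5)² / 724.5 = 0.5248
  yellow: (261 − 241.5)² / 241.5 = 1.5745
χ² = 0.5248 + 1.5745 = 2.0993 ≈ 2.099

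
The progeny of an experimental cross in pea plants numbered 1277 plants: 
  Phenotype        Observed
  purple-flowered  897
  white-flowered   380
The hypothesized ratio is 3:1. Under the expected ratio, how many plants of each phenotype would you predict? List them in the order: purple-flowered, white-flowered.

Total ratio parts = 4. Expected numbers out of 1277:
  purple-flowered: 1277 × 3/4 = 957.75
  white-flowered: 1277 × 1/4 = 319.25

957.75, 319.25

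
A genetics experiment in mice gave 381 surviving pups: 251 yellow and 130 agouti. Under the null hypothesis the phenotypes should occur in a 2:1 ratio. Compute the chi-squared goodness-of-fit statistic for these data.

The 2:1 ratio has 3 parts, so with N = 381 the expected counts are:
  yellow: 381 × 2/3 = 254
  agouti: 381 × 1/3 = 127
χ² = Σ (O − E)² / E
  yellow: (251 − 254)² / 254 = 0.0354
  agouti: (130 − 127)² / 127 = 0.0709
χ² = 0.0354 + 0.0709 = 0.1063 ≈ 0.106

0.106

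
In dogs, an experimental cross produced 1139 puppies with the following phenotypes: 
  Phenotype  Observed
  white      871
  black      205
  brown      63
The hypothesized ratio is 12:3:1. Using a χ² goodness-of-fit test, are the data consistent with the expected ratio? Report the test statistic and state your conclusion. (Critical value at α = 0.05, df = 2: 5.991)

1.613; consistent

Expected counts for N = 1139 under a 12:3:1 ratio (total parts = 16):
  white: 1139 × 12/16 = 854.25
  black: 1139 × 3/16 = 213.5625
  brown: 1139 × 1/16 = 71.1875
χ² = Σ (O − E)² / E
  white: (871 − 854.25)² / 854.25 = 0.3284
  black: (205 − 213.5625)² / 213.5625 = 0.3433
  brown: (63 − 71.1875)² / 71.1875 = 0.9417
χ² = 0.3284 + 0.3433 + 0.9417 = 1.6134 ≈ 1.613
Degrees of freedom = 3 − 1 = 2; critical value at α = 0.05 is 5.991.
Since 1.613 < 5.991, we fail to reject the null hypothesis — the data are consistent with the 12:3:1 ratio.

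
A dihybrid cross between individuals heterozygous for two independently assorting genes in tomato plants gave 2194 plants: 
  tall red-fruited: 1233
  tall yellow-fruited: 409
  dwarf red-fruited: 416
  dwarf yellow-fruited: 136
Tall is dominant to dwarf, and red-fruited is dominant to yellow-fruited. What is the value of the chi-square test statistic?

A dihybrid F₂ with independent assortment and complete dominance at both loci gives a 9:3:3:1 phenotypic ratio.
Under the 9:3:3:1 hypothesis (Σ ratio = 16, N = 2194):
  tall red-fruited: 2194 × 9/16 = 1234.125
  tall yellow-fruited: 2194 × 3/16 = 411.375
  dwarf red-fruited: 2194 × 3/16 = 411.375
  dwarf yellow-fruited: 2194 × 1/16 = 137.125
χ² = Σ (O − E)² / E
  tall red-fruited: (1233 − 1234.125)² / 1234.125 = 0.0010
  tall yellow-fruited: (409 − 411.375)² / 411.375 = 0.0137
  dwarf red-fruited: (416 − 411.375)² / 411.375 = 0.0520
  dwarf yellow-fruited: (136 − 137.125)² / 137.125 = 0.0092
χ² = 0.0010 + 0.0137 + 0.0520 + 0.0092 = 0.0759 ≈ 0.076

0.076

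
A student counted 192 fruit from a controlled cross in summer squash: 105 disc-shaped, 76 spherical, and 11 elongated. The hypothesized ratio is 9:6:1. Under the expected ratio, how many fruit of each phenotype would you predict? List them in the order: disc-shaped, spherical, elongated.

108, 72, 12

Total ratio parts = 16. Expected numbers out of 192:
  disc-shaped: 192 × 9/16 = 108
  spherical: 192 × 6/16 = 72
  elongated: 192 × 1/16 = 12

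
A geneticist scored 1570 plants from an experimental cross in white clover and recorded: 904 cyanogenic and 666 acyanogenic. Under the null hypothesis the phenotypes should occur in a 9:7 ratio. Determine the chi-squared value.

Under the 9:7 hypothesis (Σ ratio = 16, N = 1570):
  cyanogenic: 1570 × 9/16 = 883.125
  acyanogenic: 1570 × 7/16 = 686.875
χ² = Σ (O − E)² / E
  cyanogenic: (904 − 883.125)² / 883.125 = 0.4934
  acyanogenic: (666 − 686.875)² / 686.875 = 0.6344
χ² = 0.4934 + 0.6344 = 1.1278 ≈ 1.128

1.128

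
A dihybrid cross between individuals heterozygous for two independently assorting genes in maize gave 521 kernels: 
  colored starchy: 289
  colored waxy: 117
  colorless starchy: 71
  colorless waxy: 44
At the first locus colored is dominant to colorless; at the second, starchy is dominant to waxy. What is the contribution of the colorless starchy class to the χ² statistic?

7.291

A dihybrid F₂ with independent assortment and complete dominance at both loci gives a 9:3:3:1 phenotypic ratio.
Under the 9:3:3:1 hypothesis (Σ ratio = 16, N = 521):
  colored starchy: 521 × 9/16 = 293.0625
  colored waxy: 521 × 3/16 = 97.6875
  colorless starchy: 521 × 3/16 = 97.6875
  colorless waxy: 521 × 1/16 = 32.5625
Contribution of colorless starchy: (71 − 97.6875)² / 97.6875 = 7.2908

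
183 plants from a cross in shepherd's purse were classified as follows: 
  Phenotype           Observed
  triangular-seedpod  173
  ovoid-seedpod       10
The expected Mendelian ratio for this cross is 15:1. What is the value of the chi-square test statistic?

Under the 15:1 hypothesis (Σ ratio = 16, N = 183):
  triangular-seedpod: 183 × 15/16 = 171.5625
  ovoid-seedpod: 183 × 1/16 = 11.4375
χ² = Σ (O − E)² / E
  triangular-seedpod: (173 − 171.5625)² / 171.5625 = 0.0120
  ovoid-seedpod: (10 − 11.4375)² / 11.4375 = 0.1807
χ² = 0.0120 + 0.1807 = 0.1927 ≈ 0.193

0.193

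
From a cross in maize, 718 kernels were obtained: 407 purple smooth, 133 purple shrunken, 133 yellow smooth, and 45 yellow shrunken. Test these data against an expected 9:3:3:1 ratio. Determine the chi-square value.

0.064

The 9:3:3:1 ratio has 16 parts, so with N = 718 the expected counts are:
  purple smooth: 718 × 9/16 = 403.875
  purple shrunken: 718 × 3/16 = 134.625
  yellow smooth: 718 × 3/16 = 134.625
  yellow shrunken: 718 × 1/16 = 44.875
χ² = Σ (O − E)² / E
  purple smooth: (407 − 403.875)² / 403.875 = 0.0242
  purple shrunken: (133 − 134.625)² / 134.625 = 0.0196
  yellow smooth: (133 − 134.625)² / 134.625 = 0.0196
  yellow shrunken: (45 − 44.875)² / 44.875 = 0.0003
χ² = 0.0242 + 0.0196 + 0.0196 + 0.0003 = 0.0637 ≈ 0.064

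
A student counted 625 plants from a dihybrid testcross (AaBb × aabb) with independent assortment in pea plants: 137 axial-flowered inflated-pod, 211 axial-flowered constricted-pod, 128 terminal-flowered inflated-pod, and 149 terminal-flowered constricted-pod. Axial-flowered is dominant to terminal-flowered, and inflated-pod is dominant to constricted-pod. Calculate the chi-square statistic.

A dihybrid testcross with independent assortment gives a 1:1:1:1 ratio.
The 1:1:1:1 ratio has 4 parts, so with N = 625 the expected counts are:
  axial-flowered inflated-pod: 625 × 1/4 = 156.25
  axial-flowered constricted-pod: 625 × 1/4 = 156.25
  terminal-flowered inflated-pod: 625 × 1/4 = 156.25
  terminal-flowered constricted-pod: 625 × 1/4 = 156.25
χ² = Σ (O − E)² / E
  axial-flowered inflated-pod: (137 − 156.25)² / 156.25 = 2.3716
  axial-flowered constricted-pod: (211 − 156.25)² / 156.25 = 19.1844
  terminal-flowered inflated-pod: (128 − 156.25)² / 156.25 = 5.1076
  terminal-flowered constricted-pod: (149 − 156.25)² / 156.25 = 0.3364
χ² = 2.3716 + 19.1844 + 5.1076 + 0.3364 = 27.000

27.000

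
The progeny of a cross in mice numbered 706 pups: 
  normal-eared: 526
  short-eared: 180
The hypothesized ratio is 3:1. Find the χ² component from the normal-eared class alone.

0.023

Expected counts for N = 706 under a 3:1 ratio (total parts = 4):
  normal-eared: 706 × 3/4 = 529.5
  short-eared: 706 × 1/4 = 176.5
Contribution of normal-eared: (526 − 529.5)² / 529.5 = 0.0231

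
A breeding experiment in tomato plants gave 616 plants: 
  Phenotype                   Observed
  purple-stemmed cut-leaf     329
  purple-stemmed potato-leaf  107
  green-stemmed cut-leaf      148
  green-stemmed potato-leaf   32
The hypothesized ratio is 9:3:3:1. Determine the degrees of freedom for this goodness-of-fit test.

A goodness-of-fit test with 4 phenotype classes has df = 4 − 1 = 3.

3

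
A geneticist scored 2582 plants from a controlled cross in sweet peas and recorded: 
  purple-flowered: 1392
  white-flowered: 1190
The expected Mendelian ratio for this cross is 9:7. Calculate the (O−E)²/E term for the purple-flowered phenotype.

2.510

The 9:7 ratio has 16 parts, so with N = 2582 the expected counts are:
  purple-flowered: 2582 × 9/16 = 1452.375
  white-flowered: 2582 × 7/16 = 1129.625
Contribution of purple-flowered: (1392 − 1452.375)² / 1452.375 = 2.5098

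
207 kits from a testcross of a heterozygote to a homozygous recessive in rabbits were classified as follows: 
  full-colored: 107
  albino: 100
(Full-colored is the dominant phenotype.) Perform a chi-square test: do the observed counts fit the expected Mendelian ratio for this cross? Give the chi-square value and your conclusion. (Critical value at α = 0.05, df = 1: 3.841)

A testcross of a heterozygote (Aa × aa) gives a 1:1 phenotypic ratio.
The 1:1 ratio has 2 parts, so with N = 207 the expected counts are:
  full-colored: 207 × 1/2 = 103.5
  albino: 207 × 1/2 = 103.5
χ² = Σ (O − E)² / E
  full-colored: (107 − 103.5)² / 103.5 = 0.1184
  albino: (100 − 103.5)² / 103.5 = 0.1184
χ² = 0.1184 + 0.1184 = 0.2368 ≈ 0.237
Degrees of freedom = 2 − 1 = 1; critical value at α = 0.05 is 3.841.
Since 0.237 < 3.841, we fail to reject the null hypothesis — the data are consistent with the 1:1 ratio.

0.237; consistent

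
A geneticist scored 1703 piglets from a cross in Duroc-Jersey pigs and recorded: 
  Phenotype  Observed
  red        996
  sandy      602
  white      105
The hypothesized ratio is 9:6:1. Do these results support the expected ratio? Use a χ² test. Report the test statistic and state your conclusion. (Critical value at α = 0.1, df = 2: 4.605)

Total ratio parts = 16. Expected numbers out of 1703:
  red: 1703 × 9/16 = 957.9375
  sandy: 1703 × 6/16 = 638.625
  white: 1703 × 1/16 = 106.4375
χ² = Σ (O − E)² / E
  red: (996 − 957.9375)² / 957.9375 = 1.5124
  sandy: (602 − 638.625)² / 638.625 = 2.1004
  white: (105 − 106.4375)² / 106.4375 = 0.0194
χ² = 1.5124 + 2.1004 + 0.0194 = 3.6322 ≈ 3.632
Degrees of freedom = 3 − 1 = 2; critical value at α = 0.1 is 4.605.
Since 3.632 < 4.605, we fail to reject the null hypothesis — the data are consistent with the 9:6:1 ratio.

3.632; consistent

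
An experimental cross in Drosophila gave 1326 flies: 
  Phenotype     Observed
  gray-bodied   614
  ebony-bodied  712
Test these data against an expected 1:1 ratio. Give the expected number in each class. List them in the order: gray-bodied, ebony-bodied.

The 1:1 ratio has 2 parts, so with N = 1326 the expected counts are:
  gray-bodied: 1326 × 1/2 = 663
  ebony-bodied: 1326 × 1/2 = 663

663, 663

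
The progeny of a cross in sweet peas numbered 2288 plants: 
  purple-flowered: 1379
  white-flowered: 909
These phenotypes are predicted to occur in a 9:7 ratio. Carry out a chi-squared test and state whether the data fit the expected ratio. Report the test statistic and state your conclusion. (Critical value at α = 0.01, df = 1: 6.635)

Under the 9:7 hypothesis (Σ ratio = 16, N = 2288):
  purple-flowered: 2288 × 9/16 = 1287
  white-flowered: 2288 × 7/16 = 1001
χ² = Σ (O − E)² / E
  purple-flowered: (1379 − 1287)² / 1287 = 6.5765
  white-flowered: (909 − 1001)² / 1001 = 8.4555
χ² = 6.5765 + 8.4555 = 15.032
Degrees of freedom = 2 − 1 = 1; critical value at α = 0.01 is 6.635.
Since 15.032 > 6.635, we reject the null hypothesis — the data do not fit the 9:7 ratio.

15.032; not consistent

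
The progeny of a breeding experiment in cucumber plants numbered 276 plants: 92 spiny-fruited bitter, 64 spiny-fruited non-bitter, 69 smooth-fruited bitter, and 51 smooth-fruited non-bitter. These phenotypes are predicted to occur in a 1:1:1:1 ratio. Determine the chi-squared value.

Total ratio parts = 4. Expected numbers out of 276:
  spiny-fruited bitter: 276 × 1/4 = 69
  spiny-fruited non-bitter: 276 × 1/4 = 69
  smooth-fruited bitter: 276 × 1/4 = 69
  smooth-fruited non-bitter: 276 × 1/4 = 69
χ² = Σ (O − E)² / E
  spiny-fruited bitter: (92 − 69)² / 69 = 7.6667
  spiny-fruited non-bitter: (64 − 69)² / 69 = 0.3623
  smooth-fruited bitter: (69 − 69)² / 69 = 0.0000
  smooth-fruited non-bitter: (51 − 69)² / 69 = 4.6957
χ² = 7.6667 + 0.3623 + 0.0000 + 4.6957 = 12.7247 ≈ 12.725

12.725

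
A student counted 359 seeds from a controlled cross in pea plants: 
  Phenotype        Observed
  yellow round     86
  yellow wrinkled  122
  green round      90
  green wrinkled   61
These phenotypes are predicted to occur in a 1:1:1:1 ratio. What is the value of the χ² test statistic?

Expected counts for N = 359 under a 1:1:1:1 ratio (total parts = 4):
  yellow round: 359 × 1/4 = 89.75
  yellow wrinkled: 359 × 1/4 = 89.75
  green round: 359 × 1/4 = 89.75
  green wrinkled: 359 × 1/4 = 89.75
χ² = Σ (O − E)² / E
  yellow round: (86 − 89.75)² / 89.75 = 0.1567
  yellow wrinkled: (122 − 89.75)² / 89.75 = 11.5884
  green round: (90 − 89.75)² / 89.75 = 0.0007
  green wrinkled: (61 − 89.75)² / 89.75 = 9.2096
χ² = 0.1567 + 11.5884 + 0.0007 + 9.2096 = 20.9554 ≈ 20.955

20.955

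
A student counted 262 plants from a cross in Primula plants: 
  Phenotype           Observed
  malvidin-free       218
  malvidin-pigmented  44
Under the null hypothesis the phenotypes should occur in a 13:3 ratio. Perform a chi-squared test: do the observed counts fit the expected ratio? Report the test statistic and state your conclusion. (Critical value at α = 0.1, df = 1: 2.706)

0.658; consistent

Under the 13:3 hypothesis (Σ ratio = 16, N = 262):
  malvidin-free: 262 × 13/16 = 212.875
  malvidin-pigmented: 262 × 3/16 = 49.125
χ² = Σ (O − E)² / E
  malvidin-free: (218 − 212.875)² / 212.875 = 0.1234
  malvidin-pigmented: (44 − 49.125)² / 49.125 = 0.5347
χ² = 0.1234 + 0.5347 = 0.6581 ≈ 0.658
Degrees of freedom = 2 − 1 = 1; critical value at α = 0.1 is 2.706.
Since 0.658 < 2.706, we fail to reject the null hypothesis — the data are consistent with the 13:3 ratio.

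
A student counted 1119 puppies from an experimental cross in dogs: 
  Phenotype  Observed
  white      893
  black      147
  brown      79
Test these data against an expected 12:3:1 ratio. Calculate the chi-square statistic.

23.421

Under the 12:3:1 hypothesis (Σ ratio = 16, N = 1119):
  white: 1119 × 12/16 = 839.25
  black: 1119 × 3/16 = 209.8125
  brown: 1119 × 1/16 = 69.9375
χ² = Σ (O − E)² / E
  white: (893 − 839.25)² / 839.25 = 3.4424
  black: (147 − 209.8125)² / 209.8125 = 18.8045
  brown: (79 − 69.9375)² / 69.9375 = 1.1743
χ² = 3.4424 + 18.8045 + 1.1743 = 23.4212 ≈ 23.421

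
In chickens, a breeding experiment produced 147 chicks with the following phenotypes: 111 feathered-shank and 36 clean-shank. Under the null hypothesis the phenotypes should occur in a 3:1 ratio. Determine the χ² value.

Expected counts for N = 147 under a 3:1 ratio (total parts = 4):
  feathered-shank: 147 × 3/4 = 110.25
  clean-shank: 147 × 1/4 = 36.75
χ² = Σ (O − E)² / E
  feathered-shank: (111 − 110.25)² / 110.25 = 0.0051
  clean-shank: (36 − 36.75)² / 36.75 = 0.0153
χ² = 0.0051 + 0.0153 = 0.0204 ≈ 0.020

0.020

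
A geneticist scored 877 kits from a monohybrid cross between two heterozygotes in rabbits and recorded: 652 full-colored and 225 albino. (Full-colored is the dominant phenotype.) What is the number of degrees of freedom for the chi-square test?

For a monohybrid cross between heterozygotes with complete dominance, the expected phenotypic ratio is 3:1.
A goodness-of-fit test with 2 phenotype classes has df = 2 − 1 = 1.

1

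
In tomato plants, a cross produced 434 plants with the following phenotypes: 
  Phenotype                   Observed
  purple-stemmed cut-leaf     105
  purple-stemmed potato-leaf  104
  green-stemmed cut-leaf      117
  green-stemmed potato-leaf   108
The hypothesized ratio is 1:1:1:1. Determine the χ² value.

Total ratio parts = 4. Expected numbers out of 434:
  purple-stemmed cut-leaf: 434 × 1/4 = 108.5
  purple-stemmed potato-leaf: 434 × 1/4 = 108.5
  green-stemmed cut-leaf: 434 × 1/4 = 108.5
  green-stemmed potato-leaf: 434 × 1/4 = 108.5
χ² = Σ (O − E)² / E
  purple-stemmed cut-leaf: (105 − 108.5)² / 108.5 = 0.1129
  purple-stemmed potato-leaf: (104 − 108.5)² / 108.5 = 0.1866
  green-stemmed cut-leaf: (117 − 108.5)² / 108.5 = 0.6659
  green-stemmed potato-leaf: (108 − 108.5)² / 108.5 = 0.0023
χ² = 0.1129 + 0.1866 + 0.6659 + 0.0023 = 0.9677 ≈ 0.968

0.968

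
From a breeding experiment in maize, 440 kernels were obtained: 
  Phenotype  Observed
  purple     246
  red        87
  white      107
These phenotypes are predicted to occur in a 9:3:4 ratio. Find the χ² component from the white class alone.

Total ratio parts = 16. Expected numbers out of 440:
  purple: 440 × 9/16 = 247.5
  red: 440 × 3/16 = 82.5
  white: 440 × 4/16 = 110
Contribution of white: (107 − 110)² / 110 = 0.0818

0.082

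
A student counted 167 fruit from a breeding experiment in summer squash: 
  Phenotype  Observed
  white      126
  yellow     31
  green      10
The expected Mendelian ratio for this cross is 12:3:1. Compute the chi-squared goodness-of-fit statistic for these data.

0.026

Expected counts for N = 167 under a 12:3:1 ratio (total parts = 16):
  white: 167 × 12/16 = 125.25
  yellow: 167 × 3/16 = 31.3125
  green: 167 × 1/16 = 10.4375
χ² = Σ (O − E)² / E
  white: (126 − 125.25)² / 125.25 = 0.0045
  yellow: (31 − 31.3125)² / 31.3125 = 0.0031
  green: (10 − 10.4375)² / 10.4375 = 0.0183
χ² = 0.0045 + 0.0031 + 0.0183 = 0.0259 ≈ 0.026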